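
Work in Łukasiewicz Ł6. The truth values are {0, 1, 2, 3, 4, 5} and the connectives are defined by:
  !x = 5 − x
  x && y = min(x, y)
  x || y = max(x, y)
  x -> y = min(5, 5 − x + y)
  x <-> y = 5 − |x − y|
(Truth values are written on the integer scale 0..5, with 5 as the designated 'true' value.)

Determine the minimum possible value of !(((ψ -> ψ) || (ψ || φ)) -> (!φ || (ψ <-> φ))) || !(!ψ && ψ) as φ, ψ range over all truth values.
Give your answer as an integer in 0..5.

3

Take φ = 0, ψ = 2:
ψ -> ψ = 2 -> 2 = 5
ψ || φ = 2 || 0 = 2
(ψ -> ψ) || (ψ || φ) = 5 || 2 = 5
!φ = !0 = 5
ψ <-> φ = 2 <-> 0 = 3
!φ || (ψ <-> φ) = 5 || 3 = 5
((ψ -> ψ) || (ψ || φ)) -> (!φ || (ψ <-> φ)) = 5 -> 5 = 5
!(((ψ -> ψ) || (ψ || φ)) -> (!φ || (ψ <-> φ))) = !5 = 0
!ψ = !2 = 3
!ψ && ψ = 3 && 2 = 2
!(!ψ && ψ) = !2 = 3
!(((ψ -> ψ) || (ψ || φ)) -> (!φ || (ψ <-> φ))) || !(!ψ && ψ) = 0 || 3 = 3
No assignment yields a value below 3, so this is the minimum.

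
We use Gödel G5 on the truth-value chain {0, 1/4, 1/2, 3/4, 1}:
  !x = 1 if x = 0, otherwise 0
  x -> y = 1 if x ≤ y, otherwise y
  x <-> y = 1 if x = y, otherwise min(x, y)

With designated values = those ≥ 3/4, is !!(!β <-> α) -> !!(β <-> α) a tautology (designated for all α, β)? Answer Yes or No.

Counterexample: take α = 0, β = 1/4.
!β = !1/4 = 0
!β <-> α = 0 <-> 0 = 1
!(!β <-> α) = !1 = 0
!!(!β <-> α) = !0 = 1
β <-> α = 1/4 <-> 0 = 0
!(β <-> α) = !0 = 1
!!(β <-> α) = !1 = 0
!!(!β <-> α) -> !!(β <-> α) = 1 -> 0 = 0
This gives 0, which is below 3/4.

No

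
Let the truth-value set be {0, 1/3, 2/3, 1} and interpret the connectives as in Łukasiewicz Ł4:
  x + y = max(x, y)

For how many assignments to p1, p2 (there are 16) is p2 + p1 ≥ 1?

p1 = 0, p2 = 0 ↦ 0  <
p1 = 0, p2 = 1/3 ↦ 1/3  <
p1 = 0, p2 = 2/3 ↦ 2/3  <
p1 = 0, p2 = 1 ↦ 1  ≥
p1 = 1/3, p2 = 0 ↦ 1/3  <
p1 = 1/3, p2 = 1/3 ↦ 1/3  <
p1 = 1/3, p2 = 2/3 ↦ 2/3  <
p1 = 1/3, p2 = 1 ↦ 1  ≥
p1 = 2/3, p2 = 0 ↦ 2/3  <
p1 = 2/3, p2 = 1/3 ↦ 2/3  <
p1 = 2/3, p2 = 2/3 ↦ 2/3  <
p1 = 2/3, p2 = 1 ↦ 1  ≥
p1 = 1, p2 = 0 ↦ 1  ≥
p1 = 1, p2 = 1/3 ↦ 1  ≥
p1 = 1, p2 = 2/3 ↦ 1  ≥
p1 = 1, p2 = 1 ↦ 1  ≥
So 7 of the 16 assignments meet the threshold.

7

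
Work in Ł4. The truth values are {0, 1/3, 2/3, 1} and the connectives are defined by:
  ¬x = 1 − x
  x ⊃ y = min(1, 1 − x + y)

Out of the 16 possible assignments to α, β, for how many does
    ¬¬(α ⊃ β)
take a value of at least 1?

10

α = 0, β = 0 ↦ 1  ≥
α = 0, β = 1/3 ↦ 1  ≥
α = 0, β = 2/3 ↦ 1  ≥
α = 0, β = 1 ↦ 1  ≥
α = 1/3, β = 0 ↦ 2/3  <
α = 1/3, β = 1/3 ↦ 1  ≥
α = 1/3, β = 2/3 ↦ 1  ≥
α = 1/3, β = 1 ↦ 1  ≥
α = 2/3, β = 0 ↦ 1/3  <
α = 2/3, β = 1/3 ↦ 2/3  <
α = 2/3, β = 2/3 ↦ 1  ≥
α = 2/3, β = 1 ↦ 1  ≥
α = 1, β = 0 ↦ 0  <
α = 1, β = 1/3 ↦ 1/3  <
α = 1, β = 2/3 ↦ 2/3  <
α = 1, β = 1 ↦ 1  ≥
So 10 of the 16 assignments meet the threshold.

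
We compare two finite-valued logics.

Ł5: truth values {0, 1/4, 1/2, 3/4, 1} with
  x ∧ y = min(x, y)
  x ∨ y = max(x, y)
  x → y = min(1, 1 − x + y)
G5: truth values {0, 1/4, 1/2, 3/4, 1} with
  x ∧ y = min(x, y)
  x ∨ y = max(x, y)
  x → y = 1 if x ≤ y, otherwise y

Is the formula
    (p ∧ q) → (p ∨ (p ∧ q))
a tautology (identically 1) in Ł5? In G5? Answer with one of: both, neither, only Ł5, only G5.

In Ł5: every assignment gives 1 — tautology.
In G5: every assignment gives 1 — tautology.

both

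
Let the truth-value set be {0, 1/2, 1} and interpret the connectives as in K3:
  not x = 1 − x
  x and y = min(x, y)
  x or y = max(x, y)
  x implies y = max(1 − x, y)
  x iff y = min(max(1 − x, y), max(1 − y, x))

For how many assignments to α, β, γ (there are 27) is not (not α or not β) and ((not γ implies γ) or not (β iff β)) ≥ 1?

value 1: 1 assignment (counts)
value 1/2: 9 assignments
value 0: 17 assignments
So 1 of the 27 assignments meets the threshold.

1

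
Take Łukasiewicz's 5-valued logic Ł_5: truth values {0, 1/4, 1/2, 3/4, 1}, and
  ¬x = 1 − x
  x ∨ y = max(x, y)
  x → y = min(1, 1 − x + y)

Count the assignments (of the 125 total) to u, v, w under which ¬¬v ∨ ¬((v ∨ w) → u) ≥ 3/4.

59

value 1: 29 assignments (counts)
value 3/4: 30 assignments (counts)
value 1/2: 28 assignments
value 1/4: 23 assignments
value 0: 15 assignments
So 59 of the 125 assignments meet the threshold.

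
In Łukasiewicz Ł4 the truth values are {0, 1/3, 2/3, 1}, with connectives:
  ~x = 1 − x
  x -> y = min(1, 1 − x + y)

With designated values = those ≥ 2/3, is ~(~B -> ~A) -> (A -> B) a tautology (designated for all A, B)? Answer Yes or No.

No

Counterexample: take A = 1, B = 0.
~B = ~0 = 1
~A = ~1 = 0
~B -> ~A = 1 -> 0 = 0
~(~B -> ~A) = ~0 = 1
A -> B = 1 -> 0 = 0
~(~B -> ~A) -> (A -> B) = 1 -> 0 = 0
This gives 0, which is below 2/3.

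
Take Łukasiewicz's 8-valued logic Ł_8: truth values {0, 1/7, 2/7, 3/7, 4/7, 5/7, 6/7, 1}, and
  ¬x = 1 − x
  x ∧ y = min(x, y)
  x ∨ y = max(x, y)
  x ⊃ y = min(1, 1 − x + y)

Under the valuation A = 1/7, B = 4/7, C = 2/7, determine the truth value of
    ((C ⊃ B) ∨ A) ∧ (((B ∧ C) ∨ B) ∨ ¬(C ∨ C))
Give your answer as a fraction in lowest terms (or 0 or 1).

C ⊃ B = 2/7 ⊃ 4/7 = 1
(C ⊃ B) ∨ A = 1 ∨ 1/7 = 1
B ∧ C = 4/7 ∧ 2/7 = 2/7
(B ∧ C) ∨ B = 2/7 ∨ 4/7 = 4/7
C ∨ C = 2/7 ∨ 2/7 = 2/7
¬(C ∨ C) = ¬2/7 = 5/7
((B ∧ C) ∨ B) ∨ ¬(C ∨ C) = 4/7 ∨ 5/7 = 5/7
((C ⊃ B) ∨ A) ∧ (((B ∧ C) ∨ B) ∨ ¬(C ∨ C)) = 1 ∧ 5/7 = 5/7

5/7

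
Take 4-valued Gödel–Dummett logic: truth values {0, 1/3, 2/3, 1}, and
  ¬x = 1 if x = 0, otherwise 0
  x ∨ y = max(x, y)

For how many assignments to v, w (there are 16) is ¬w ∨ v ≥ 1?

7

v = 0, w = 0 ↦ 1  ≥
v = 0, w = 1/3 ↦ 0  <
v = 0, w = 2/3 ↦ 0  <
v = 0, w = 1 ↦ 0  <
v = 1/3, w = 0 ↦ 1  ≥
v = 1/3, w = 1/3 ↦ 1/3  <
v = 1/3, w = 2/3 ↦ 1/3  <
v = 1/3, w = 1 ↦ 1/3  <
v = 2/3, w = 0 ↦ 1  ≥
v = 2/3, w = 1/3 ↦ 2/3  <
v = 2/3, w = 2/3 ↦ 2/3  <
v = 2/3, w = 1 ↦ 2/3  <
v = 1, w = 0 ↦ 1  ≥
v = 1, w = 1/3 ↦ 1  ≥
v = 1, w = 2/3 ↦ 1  ≥
v = 1, w = 1 ↦ 1  ≥
So 7 of the 16 assignments meet the threshold.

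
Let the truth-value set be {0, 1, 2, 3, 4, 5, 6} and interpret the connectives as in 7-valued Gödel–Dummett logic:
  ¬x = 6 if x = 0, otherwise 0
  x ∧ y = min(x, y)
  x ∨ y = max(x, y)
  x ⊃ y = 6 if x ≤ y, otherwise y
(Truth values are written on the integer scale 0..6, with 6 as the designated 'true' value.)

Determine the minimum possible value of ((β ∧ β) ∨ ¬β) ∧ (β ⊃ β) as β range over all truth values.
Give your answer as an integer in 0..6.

1

Take β = 1:
β ∧ β = 1 ∧ 1 = 1
¬β = ¬1 = 0
(β ∧ β) ∨ ¬β = 1 ∨ 0 = 1
β ⊃ β = 1 ⊃ 1 = 6
((β ∧ β) ∨ ¬β) ∧ (β ⊃ β) = 1 ∧ 6 = 1
No assignment yields a value below 1, so this is the minimum.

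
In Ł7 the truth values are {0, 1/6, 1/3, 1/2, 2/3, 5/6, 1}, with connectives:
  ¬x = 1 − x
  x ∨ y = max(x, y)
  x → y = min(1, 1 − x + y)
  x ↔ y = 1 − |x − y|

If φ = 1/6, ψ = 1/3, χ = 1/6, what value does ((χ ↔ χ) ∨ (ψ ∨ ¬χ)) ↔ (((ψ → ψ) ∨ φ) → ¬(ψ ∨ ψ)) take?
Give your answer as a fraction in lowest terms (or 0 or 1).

χ ↔ χ = 1/6 ↔ 1/6 = 1
¬χ = ¬1/6 = 5/6
ψ ∨ ¬χ = 1/3 ∨ 5/6 = 5/6
(χ ↔ χ) ∨ (ψ ∨ ¬χ) = 1 ∨ 5/6 = 1
ψ → ψ = 1/3 → 1/3 = 1
(ψ → ψ) ∨ φ = 1 ∨ 1/6 = 1
ψ ∨ ψ = 1/3 ∨ 1/3 = 1/3
¬(ψ ∨ ψ) = ¬1/3 = 2/3
((ψ → ψ) ∨ φ) → ¬(ψ ∨ ψ) = 1 → 2/3 = 2/3
((χ ↔ χ) ∨ (ψ ∨ ¬χ)) ↔ (((ψ → ψ) ∨ φ) → ¬(ψ ∨ ψ)) = 1 ↔ 2/3 = 2/3

2/3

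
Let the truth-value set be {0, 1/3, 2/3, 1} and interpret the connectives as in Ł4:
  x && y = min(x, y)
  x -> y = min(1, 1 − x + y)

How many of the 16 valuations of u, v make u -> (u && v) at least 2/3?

u = 0, v = 0 ↦ 1  ≥
u = 0, v = 1/3 ↦ 1  ≥
u = 0, v = 2/3 ↦ 1  ≥
u = 0, v = 1 ↦ 1  ≥
u = 1/3, v = 0 ↦ 2/3  ≥
u = 1/3, v = 1/3 ↦ 1  ≥
u = 1/3, v = 2/3 ↦ 1  ≥
u = 1/3, v = 1 ↦ 1  ≥
u = 2/3, v = 0 ↦ 1/3  <
u = 2/3, v = 1/3 ↦ 2/3  ≥
u = 2/3, v = 2/3 ↦ 1  ≥
u = 2/3, v = 1 ↦ 1  ≥
u = 1, v = 0 ↦ 0  <
u = 1, v = 1/3 ↦ 1/3  <
u = 1, v = 2/3 ↦ 2/3  ≥
u = 1, v = 1 ↦ 1  ≥
So 13 of the 16 assignments meet the threshold.

13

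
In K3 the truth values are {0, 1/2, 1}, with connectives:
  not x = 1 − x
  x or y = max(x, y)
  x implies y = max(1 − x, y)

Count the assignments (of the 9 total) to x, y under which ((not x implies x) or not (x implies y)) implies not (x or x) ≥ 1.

3

x = 0, y = 0 ↦ 1  ≥
x = 0, y = 1/2 ↦ 1  ≥
x = 0, y = 1 ↦ 1  ≥
x = 1/2, y = 0 ↦ 1/2  <
x = 1/2, y = 1/2 ↦ 1/2  <
x = 1/2, y = 1 ↦ 1/2  <
x = 1, y = 0 ↦ 0  <
x = 1, y = 1/2 ↦ 0  <
x = 1, y = 1 ↦ 0  <
So 3 of the 9 assignments meet the threshold.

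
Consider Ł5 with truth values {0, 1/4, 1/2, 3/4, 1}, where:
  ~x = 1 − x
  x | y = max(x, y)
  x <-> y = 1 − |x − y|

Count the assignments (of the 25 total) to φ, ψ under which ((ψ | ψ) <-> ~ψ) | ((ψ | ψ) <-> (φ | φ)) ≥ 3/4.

value 1: 9 assignments (counts)
value 3/4: 6 assignments (counts)
value 1/2: 6 assignments
value 1/4: 2 assignments
value 0: 2 assignments
So 15 of the 25 assignments meet the threshold.

15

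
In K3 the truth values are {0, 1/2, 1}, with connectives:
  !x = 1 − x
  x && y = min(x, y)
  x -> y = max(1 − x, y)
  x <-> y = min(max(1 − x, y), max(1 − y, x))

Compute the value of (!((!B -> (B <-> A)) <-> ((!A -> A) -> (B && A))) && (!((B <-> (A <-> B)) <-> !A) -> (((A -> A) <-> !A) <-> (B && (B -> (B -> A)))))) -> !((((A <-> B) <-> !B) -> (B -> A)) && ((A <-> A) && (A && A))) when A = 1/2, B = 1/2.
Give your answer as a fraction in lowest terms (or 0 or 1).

!B = !1/2 = 1/2
B <-> A = 1/2 <-> 1/2 = 1/2
!B -> (B <-> A) = 1/2 -> 1/2 = 1/2
!A = !1/2 = 1/2
!A -> A = 1/2 -> 1/2 = 1/2
B && A = 1/2 && 1/2 = 1/2
(!A -> A) -> (B && A) = 1/2 -> 1/2 = 1/2
(!B -> (B <-> A)) <-> ((!A -> A) -> (B && A)) = 1/2 <-> 1/2 = 1/2
!((!B -> (B <-> A)) <-> ((!A -> A) -> (B && A))) = !1/2 = 1/2
A <-> B = 1/2 <-> 1/2 = 1/2
B <-> (A <-> B) = 1/2 <-> 1/2 = 1/2
!A = !1/2 = 1/2
(B <-> (A <-> B)) <-> !A = 1/2 <-> 1/2 = 1/2
!((B <-> (A <-> B)) <-> !A) = !1/2 = 1/2
A -> A = 1/2 -> 1/2 = 1/2
!A = !1/2 = 1/2
(A -> A) <-> !A = 1/2 <-> 1/2 = 1/2
B -> A = 1/2 -> 1/2 = 1/2
B -> (B -> A) = 1/2 -> 1/2 = 1/2
B && (B -> (B -> A)) = 1/2 && 1/2 = 1/2
((A -> A) <-> !A) <-> (B && (B -> (B -> A))) = 1/2 <-> 1/2 = 1/2
!((B <-> (A <-> B)) <-> !A) -> (((A -> A) <-> !A) <-> (B && (B -> (B -> A)))) = 1/2 -> 1/2 = 1/2
!((!B -> (B <-> A)) <-> ((!A -> A) -> (B && A))) && (!((B <-> (A <-> B)) <-> !A) -> (((A -> A) <-> !A) <-> (B && (B -> (B -> A))))) = 1/2 && 1/2 = 1/2
A <-> B = 1/2 <-> 1/2 = 1/2
!B = !1/2 = 1/2
(A <-> B) <-> !B = 1/2 <-> 1/2 = 1/2
B -> A = 1/2 -> 1/2 = 1/2
((A <-> B) <-> !B) -> (B -> A) = 1/2 -> 1/2 = 1/2
A <-> A = 1/2 <-> 1/2 = 1/2
A && A = 1/2 && 1/2 = 1/2
(A <-> A) && (A && A) = 1/2 && 1/2 = 1/2
(((A <-> B) <-> !B) -> (B -> A)) && ((A <-> A) && (A && A)) = 1/2 && 1/2 = 1/2
!((((A <-> B) <-> !B) -> (B -> A)) && ((A <-> A) && (A && A))) = !1/2 = 1/2
(!((!B -> (B <-> A)) <-> ((!A -> A) -> (B && A))) && (!((B <-> (A <-> B)) <-> !A) -> (((A -> A) <-> !A) <-> (B && (B -> (B -> A)))))) -> !((((A <-> B) <-> !B) -> (B -> A)) && ((A <-> A) && (A && A))) = 1/2 -> 1/2 = 1/2

1/2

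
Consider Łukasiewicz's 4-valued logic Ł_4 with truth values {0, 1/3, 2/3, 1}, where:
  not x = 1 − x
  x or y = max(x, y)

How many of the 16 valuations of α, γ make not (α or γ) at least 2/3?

α = 0, γ = 0 ↦ 1  ≥
α = 0, γ = 1/3 ↦ 2/3  ≥
α = 0, γ = 2/3 ↦ 1/3  <
α = 0, γ = 1 ↦ 0  <
α = 1/3, γ = 0 ↦ 2/3  ≥
α = 1/3, γ = 1/3 ↦ 2/3  ≥
α = 1/3, γ = 2/3 ↦ 1/3  <
α = 1/3, γ = 1 ↦ 0  <
α = 2/3, γ = 0 ↦ 1/3  <
α = 2/3, γ = 1/3 ↦ 1/3  <
α = 2/3, γ = 2/3 ↦ 1/3  <
α = 2/3, γ = 1 ↦ 0  <
α = 1, γ = 0 ↦ 0  <
α = 1, γ = 1/3 ↦ 0  <
α = 1, γ = 2/3 ↦ 0  <
α = 1, γ = 1 ↦ 0  <
So 4 of the 16 assignments meet the threshold.

4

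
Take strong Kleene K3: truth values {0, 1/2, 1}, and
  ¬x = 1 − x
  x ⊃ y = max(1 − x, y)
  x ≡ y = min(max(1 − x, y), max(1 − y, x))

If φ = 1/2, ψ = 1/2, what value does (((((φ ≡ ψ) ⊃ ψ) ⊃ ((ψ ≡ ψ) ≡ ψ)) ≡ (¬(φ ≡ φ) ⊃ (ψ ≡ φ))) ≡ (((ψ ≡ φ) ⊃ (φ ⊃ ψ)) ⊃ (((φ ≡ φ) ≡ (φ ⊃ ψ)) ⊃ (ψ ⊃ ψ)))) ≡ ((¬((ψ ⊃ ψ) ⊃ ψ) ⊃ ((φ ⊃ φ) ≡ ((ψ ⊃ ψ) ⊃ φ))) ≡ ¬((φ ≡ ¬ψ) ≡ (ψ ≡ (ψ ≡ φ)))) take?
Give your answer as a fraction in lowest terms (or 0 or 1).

φ ≡ ψ = 1/2 ≡ 1/2 = 1/2
(φ ≡ ψ) ⊃ ψ = 1/2 ⊃ 1/2 = 1/2
ψ ≡ ψ = 1/2 ≡ 1/2 = 1/2
(ψ ≡ ψ) ≡ ψ = 1/2 ≡ 1/2 = 1/2
((φ ≡ ψ) ⊃ ψ) ⊃ ((ψ ≡ ψ) ≡ ψ) = 1/2 ⊃ 1/2 = 1/2
φ ≡ φ = 1/2 ≡ 1/2 = 1/2
¬(φ ≡ φ) = ¬1/2 = 1/2
ψ ≡ φ = 1/2 ≡ 1/2 = 1/2
¬(φ ≡ φ) ⊃ (ψ ≡ φ) = 1/2 ⊃ 1/2 = 1/2
(((φ ≡ ψ) ⊃ ψ) ⊃ ((ψ ≡ ψ) ≡ ψ)) ≡ (¬(φ ≡ φ) ⊃ (ψ ≡ φ)) = 1/2 ≡ 1/2 = 1/2
ψ ≡ φ = 1/2 ≡ 1/2 = 1/2
φ ⊃ ψ = 1/2 ⊃ 1/2 = 1/2
(ψ ≡ φ) ⊃ (φ ⊃ ψ) = 1/2 ⊃ 1/2 = 1/2
φ ≡ φ = 1/2 ≡ 1/2 = 1/2
φ ⊃ ψ = 1/2 ⊃ 1/2 = 1/2
(φ ≡ φ) ≡ (φ ⊃ ψ) = 1/2 ≡ 1/2 = 1/2
ψ ⊃ ψ = 1/2 ⊃ 1/2 = 1/2
((φ ≡ φ) ≡ (φ ⊃ ψ)) ⊃ (ψ ⊃ ψ) = 1/2 ⊃ 1/2 = 1/2
((ψ ≡ φ) ⊃ (φ ⊃ ψ)) ⊃ (((φ ≡ φ) ≡ (φ ⊃ ψ)) ⊃ (ψ ⊃ ψ)) = 1/2 ⊃ 1/2 = 1/2
((((φ ≡ ψ) ⊃ ψ) ⊃ ((ψ ≡ ψ) ≡ ψ)) ≡ (¬(φ ≡ φ) ⊃ (ψ ≡ φ))) ≡ (((ψ ≡ φ) ⊃ (φ ⊃ ψ)) ⊃ (((φ ≡ φ) ≡ (φ ⊃ ψ)) ⊃ (ψ ⊃ ψ))) = 1/2 ≡ 1/2 = 1/2
ψ ⊃ ψ = 1/2 ⊃ 1/2 = 1/2
(ψ ⊃ ψ) ⊃ ψ = 1/2 ⊃ 1/2 = 1/2
¬((ψ ⊃ ψ) ⊃ ψ) = ¬1/2 = 1/2
φ ⊃ φ = 1/2 ⊃ 1/2 = 1/2
ψ ⊃ ψ = 1/2 ⊃ 1/2 = 1/2
(ψ ⊃ ψ) ⊃ φ = 1/2 ⊃ 1/2 = 1/2
(φ ⊃ φ) ≡ ((ψ ⊃ ψ) ⊃ φ) = 1/2 ≡ 1/2 = 1/2
¬((ψ ⊃ ψ) ⊃ ψ) ⊃ ((φ ⊃ φ) ≡ ((ψ ⊃ ψ) ⊃ φ)) = 1/2 ⊃ 1/2 = 1/2
¬ψ = ¬1/2 = 1/2
φ ≡ ¬ψ = 1/2 ≡ 1/2 = 1/2
ψ ≡ φ = 1/2 ≡ 1/2 = 1/2
ψ ≡ (ψ ≡ φ) = 1/2 ≡ 1/2 = 1/2
(φ ≡ ¬ψ) ≡ (ψ ≡ (ψ ≡ φ)) = 1/2 ≡ 1/2 = 1/2
¬((φ ≡ ¬ψ) ≡ (ψ ≡ (ψ ≡ φ))) = ¬1/2 = 1/2
(¬((ψ ⊃ ψ) ⊃ ψ) ⊃ ((φ ⊃ φ) ≡ ((ψ ⊃ ψ) ⊃ φ))) ≡ ¬((φ ≡ ¬ψ) ≡ (ψ ≡ (ψ ≡ φ))) = 1/2 ≡ 1/2 = 1/2
(((((φ ≡ ψ) ⊃ ψ) ⊃ ((ψ ≡ ψ) ≡ ψ)) ≡ (¬(φ ≡ φ) ⊃ (ψ ≡ φ))) ≡ (((ψ ≡ φ) ⊃ (φ ⊃ ψ)) ⊃ (((φ ≡ φ) ≡ (φ ⊃ ψ)) ⊃ (ψ ⊃ ψ)))) ≡ ((¬((ψ ⊃ ψ) ⊃ ψ) ⊃ ((φ ⊃ φ) ≡ ((ψ ⊃ ψ) ⊃ φ))) ≡ ¬((φ ≡ ¬ψ) ≡ (ψ ≡ (ψ ≡ φ)))) = 1/2 ≡ 1/2 = 1/2

1/2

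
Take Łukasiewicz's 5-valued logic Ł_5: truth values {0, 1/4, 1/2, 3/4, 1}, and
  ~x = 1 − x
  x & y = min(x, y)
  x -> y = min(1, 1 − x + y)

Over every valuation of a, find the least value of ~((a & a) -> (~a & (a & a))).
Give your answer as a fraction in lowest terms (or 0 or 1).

0

Take a = 0:
a & a = 0 & 0 = 0
~a = ~0 = 1
a & a = 0 & 0 = 0
~a & (a & a) = 1 & 0 = 0
(a & a) -> (~a & (a & a)) = 0 -> 0 = 1
~((a & a) -> (~a & (a & a))) = ~1 = 0
No assignment yields a value below 0, so this is the minimum.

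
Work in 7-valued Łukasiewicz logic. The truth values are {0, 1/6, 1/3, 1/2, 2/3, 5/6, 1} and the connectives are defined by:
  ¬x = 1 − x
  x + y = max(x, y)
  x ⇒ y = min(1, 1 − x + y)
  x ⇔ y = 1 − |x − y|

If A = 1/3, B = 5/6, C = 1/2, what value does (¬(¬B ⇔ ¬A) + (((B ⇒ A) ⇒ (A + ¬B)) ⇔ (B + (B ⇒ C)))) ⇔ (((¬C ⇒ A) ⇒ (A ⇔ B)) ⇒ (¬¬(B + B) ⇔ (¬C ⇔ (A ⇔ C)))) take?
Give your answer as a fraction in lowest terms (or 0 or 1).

¬B = ¬5/6 = 1/6
¬A = ¬1/3 = 2/3
¬B ⇔ ¬A = 1/6 ⇔ 2/3 = 1/2
¬(¬B ⇔ ¬A) = ¬1/2 = 1/2
B ⇒ A = 5/6 ⇒ 1/3 = 1/2
¬B = ¬5/6 = 1/6
A + ¬B = 1/3 + 1/6 = 1/3
(B ⇒ A) ⇒ (A + ¬B) = 1/2 ⇒ 1/3 = 5/6
B ⇒ C = 5/6 ⇒ 1/2 = 2/3
B + (B ⇒ C) = 5/6 + 2/3 = 5/6
((B ⇒ A) ⇒ (A + ¬B)) ⇔ (B + (B ⇒ C)) = 5/6 ⇔ 5/6 = 1
¬(¬B ⇔ ¬A) + (((B ⇒ A) ⇒ (A + ¬B)) ⇔ (B + (B ⇒ C))) = 1/2 + 1 = 1
¬C = ¬1/2 = 1/2
¬C ⇒ A = 1/2 ⇒ 1/3 = 5/6
A ⇔ B = 1/3 ⇔ 5/6 = 1/2
(¬C ⇒ A) ⇒ (A ⇔ B) = 5/6 ⇒ 1/2 = 2/3
B + B = 5/6 + 5/6 = 5/6
¬(B + B) = ¬5/6 = 1/6
¬¬(B + B) = ¬1/6 = 5/6
¬C = ¬1/2 = 1/2
A ⇔ C = 1/3 ⇔ 1/2 = 5/6
¬C ⇔ (A ⇔ C) = 1/2 ⇔ 5/6 = 2/3
¬¬(B + B) ⇔ (¬C ⇔ (A ⇔ C)) = 5/6 ⇔ 2/3 = 5/6
((¬C ⇒ A) ⇒ (A ⇔ B)) ⇒ (¬¬(B + B) ⇔ (¬C ⇔ (A ⇔ C))) = 2/3 ⇒ 5/6 = 1
(¬(¬B ⇔ ¬A) + (((B ⇒ A) ⇒ (A + ¬B)) ⇔ (B + (B ⇒ C)))) ⇔ (((¬C ⇒ A) ⇒ (A ⇔ B)) ⇒ (¬¬(B + B) ⇔ (¬C ⇔ (A ⇔ C)))) = 1 ⇔ 1 = 1

1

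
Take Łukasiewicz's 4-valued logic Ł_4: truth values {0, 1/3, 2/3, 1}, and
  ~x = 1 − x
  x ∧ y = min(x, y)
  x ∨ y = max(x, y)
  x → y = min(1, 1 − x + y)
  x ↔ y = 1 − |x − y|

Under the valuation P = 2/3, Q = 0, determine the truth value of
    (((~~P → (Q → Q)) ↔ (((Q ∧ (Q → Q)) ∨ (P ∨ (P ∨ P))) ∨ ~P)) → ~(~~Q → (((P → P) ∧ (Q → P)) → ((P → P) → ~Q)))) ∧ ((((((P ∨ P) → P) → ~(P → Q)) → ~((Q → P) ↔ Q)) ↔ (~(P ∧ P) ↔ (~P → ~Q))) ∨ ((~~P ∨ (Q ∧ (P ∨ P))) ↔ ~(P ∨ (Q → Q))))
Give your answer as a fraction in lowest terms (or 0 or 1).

1/3

~P = ~2/3 = 1/3
~~P = ~1/3 = 2/3
Q → Q = 0 → 0 = 1
~~P → (Q → Q) = 2/3 → 1 = 1
Q → Q = 0 → 0 = 1
Q ∧ (Q → Q) = 0 ∧ 1 = 0
P ∨ P = 2/3 ∨ 2/3 = 2/3
P ∨ (P ∨ P) = 2/3 ∨ 2/3 = 2/3
(Q ∧ (Q → Q)) ∨ (P ∨ (P ∨ P)) = 0 ∨ 2/3 = 2/3
~P = ~2/3 = 1/3
((Q ∧ (Q → Q)) ∨ (P ∨ (P ∨ P))) ∨ ~P = 2/3 ∨ 1/3 = 2/3
(~~P → (Q → Q)) ↔ (((Q ∧ (Q → Q)) ∨ (P ∨ (P ∨ P))) ∨ ~P) = 1 ↔ 2/3 = 2/3
~Q = ~0 = 1
~~Q = ~1 = 0
P → P = 2/3 → 2/3 = 1
Q → P = 0 → 2/3 = 1
(P → P) ∧ (Q → P) = 1 ∧ 1 = 1
P → P = 2/3 → 2/3 = 1
~Q = ~0 = 1
(P → P) → ~Q = 1 → 1 = 1
((P → P) ∧ (Q → P)) → ((P → P) → ~Q) = 1 → 1 = 1
~~Q → (((P → P) ∧ (Q → P)) → ((P → P) → ~Q)) = 0 → 1 = 1
~(~~Q → (((P → P) ∧ (Q → P)) → ((P → P) → ~Q))) = ~1 = 0
((~~P → (Q → Q)) ↔ (((Q ∧ (Q → Q)) ∨ (P ∨ (P ∨ P))) ∨ ~P)) → ~(~~Q → (((P → P) ∧ (Q → P)) → ((P → P) → ~Q))) = 2/3 → 0 = 1/3
P ∨ P = 2/3 ∨ 2/3 = 2/3
(P ∨ P) → P = 2/3 → 2/3 = 1
P → Q = 2/3 → 0 = 1/3
~(P → Q) = ~1/3 = 2/3
((P ∨ P) → P) → ~(P → Q) = 1 → 2/3 = 2/3
Q → P = 0 → 2/3 = 1
(Q → P) ↔ Q = 1 ↔ 0 = 0
~((Q → P) ↔ Q) = ~0 = 1
(((P ∨ P) → P) → ~(P → Q)) → ~((Q → P) ↔ Q) = 2/3 → 1 = 1
P ∧ P = 2/3 ∧ 2/3 = 2/3
~(P ∧ P) = ~2/3 = 1/3
~P = ~2/3 = 1/3
~Q = ~0 = 1
~P → ~Q = 1/3 → 1 = 1
~(P ∧ P) ↔ (~P → ~Q) = 1/3 ↔ 1 = 1/3
((((P ∨ P) → P) → ~(P → Q)) → ~((Q → P) ↔ Q)) ↔ (~(P ∧ P) ↔ (~P → ~Q)) = 1 ↔ 1/3 = 1/3
~P = ~2/3 = 1/3
~~P = ~1/3 = 2/3
P ∨ P = 2/3 ∨ 2/3 = 2/3
Q ∧ (P ∨ P) = 0 ∧ 2/3 = 0
~~P ∨ (Q ∧ (P ∨ P)) = 2/3 ∨ 0 = 2/3
Q → Q = 0 → 0 = 1
P ∨ (Q → Q) = 2/3 ∨ 1 = 1
~(P ∨ (Q → Q)) = ~1 = 0
(~~P ∨ (Q ∧ (P ∨ P))) ↔ ~(P ∨ (Q → Q)) = 2/3 ↔ 0 = 1/3
(((((P ∨ P) → P) → ~(P → Q)) → ~((Q → P) ↔ Q)) ↔ (~(P ∧ P) ↔ (~P → ~Q))) ∨ ((~~P ∨ (Q ∧ (P ∨ P))) ↔ ~(P ∨ (Q → Q))) = 1/3 ∨ 1/3 = 1/3
(((~~P → (Q → Q)) ↔ (((Q ∧ (Q → Q)) ∨ (P ∨ (P ∨ P))) ∨ ~P)) → ~(~~Q → (((P → P) ∧ (Q → P)) → ((P → P) → ~Q)))) ∧ ((((((P ∨ P) → P) → ~(P → Q)) → ~((Q → P) ↔ Q)) ↔ (~(P ∧ P) ↔ (~P → ~Q))) ∨ ((~~P ∨ (Q ∧ (P ∨ P))) ↔ ~(P ∨ (Q → Q)))) = 1/3 ∧ 1/3 = 1/3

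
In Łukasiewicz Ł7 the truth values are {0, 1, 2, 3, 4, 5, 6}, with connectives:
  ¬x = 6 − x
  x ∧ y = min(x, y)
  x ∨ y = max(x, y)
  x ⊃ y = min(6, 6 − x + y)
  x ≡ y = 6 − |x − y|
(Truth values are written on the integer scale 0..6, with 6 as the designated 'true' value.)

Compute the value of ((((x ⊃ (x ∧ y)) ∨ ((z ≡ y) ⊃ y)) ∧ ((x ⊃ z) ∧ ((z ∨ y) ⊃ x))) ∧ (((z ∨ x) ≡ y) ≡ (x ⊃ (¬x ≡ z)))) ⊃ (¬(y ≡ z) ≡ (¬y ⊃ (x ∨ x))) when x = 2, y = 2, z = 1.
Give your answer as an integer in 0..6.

x ∧ y = 2 ∧ 2 = 2
x ⊃ (x ∧ y) = 2 ⊃ 2 = 6
z ≡ y = 1 ≡ 2 = 5
(z ≡ y) ⊃ y = 5 ⊃ 2 = 3
(x ⊃ (x ∧ y)) ∨ ((z ≡ y) ⊃ y) = 6 ∨ 3 = 6
x ⊃ z = 2 ⊃ 1 = 5
z ∨ y = 1 ∨ 2 = 2
(z ∨ y) ⊃ x = 2 ⊃ 2 = 6
(x ⊃ z) ∧ ((z ∨ y) ⊃ x) = 5 ∧ 6 = 5
((x ⊃ (x ∧ y)) ∨ ((z ≡ y) ⊃ y)) ∧ ((x ⊃ z) ∧ ((z ∨ y) ⊃ x)) = 6 ∧ 5 = 5
z ∨ x = 1 ∨ 2 = 2
(z ∨ x) ≡ y = 2 ≡ 2 = 6
¬x = ¬2 = 4
¬x ≡ z = 4 ≡ 1 = 3
x ⊃ (¬x ≡ z) = 2 ⊃ 3 = 6
((z ∨ x) ≡ y) ≡ (x ⊃ (¬x ≡ z)) = 6 ≡ 6 = 6
(((x ⊃ (x ∧ y)) ∨ ((z ≡ y) ⊃ y)) ∧ ((x ⊃ z) ∧ ((z ∨ y) ⊃ x))) ∧ (((z ∨ x) ≡ y) ≡ (x ⊃ (¬x ≡ z))) = 5 ∧ 6 = 5
y ≡ z = 2 ≡ 1 = 5
¬(y ≡ z) = ¬5 = 1
¬y = ¬2 = 4
x ∨ x = 2 ∨ 2 = 2
¬y ⊃ (x ∨ x) = 4 ⊃ 2 = 4
¬(y ≡ z) ≡ (¬y ⊃ (x ∨ x)) = 1 ≡ 4 = 3
((((x ⊃ (x ∧ y)) ∨ ((z ≡ y) ⊃ y)) ∧ ((x ⊃ z) ∧ ((z ∨ y) ⊃ x))) ∧ (((z ∨ x) ≡ y) ≡ (x ⊃ (¬x ≡ z)))) ⊃ (¬(y ≡ z) ≡ (¬y ⊃ (x ∨ x))) = 5 ⊃ 3 = 4

4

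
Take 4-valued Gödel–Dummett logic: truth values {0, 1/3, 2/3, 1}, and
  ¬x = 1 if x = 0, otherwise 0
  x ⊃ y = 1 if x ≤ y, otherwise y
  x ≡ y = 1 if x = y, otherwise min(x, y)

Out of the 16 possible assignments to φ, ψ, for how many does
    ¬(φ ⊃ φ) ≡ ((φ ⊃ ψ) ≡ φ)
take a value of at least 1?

φ = 0, ψ = 0 ↦ 1  ≥
φ = 0, ψ = 1/3 ↦ 1  ≥
φ = 0, ψ = 2/3 ↦ 1  ≥
φ = 0, ψ = 1 ↦ 1  ≥
φ = 1/3, ψ = 0 ↦ 1  ≥
φ = 1/3, ψ = 1/3 ↦ 0  <
φ = 1/3, ψ = 2/3 ↦ 0  <
φ = 1/3, ψ = 1 ↦ 0  <
φ = 2/3, ψ = 0 ↦ 1  ≥
φ = 2/3, ψ = 1/3 ↦ 0  <
φ = 2/3, ψ = 2/3 ↦ 0  <
φ = 2/3, ψ = 1 ↦ 0  <
φ = 1, ψ = 0 ↦ 1  ≥
φ = 1, ψ = 1/3 ↦ 0  <
φ = 1, ψ = 2/3 ↦ 0  <
φ = 1, ψ = 1 ↦ 0  <
So 7 of the 16 assignments meet the threshold.

7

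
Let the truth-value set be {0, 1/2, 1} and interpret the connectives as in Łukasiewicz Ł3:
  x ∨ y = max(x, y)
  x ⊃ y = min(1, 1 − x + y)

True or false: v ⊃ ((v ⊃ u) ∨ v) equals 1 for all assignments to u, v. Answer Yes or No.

u = 0, v = 0 ↦ 1
u = 0, v = 1/2 ↦ 1
u = 0, v = 1 ↦ 1
u = 1/2, v = 0 ↦ 1
u = 1/2, v = 1/2 ↦ 1
u = 1/2, v = 1 ↦ 1
u = 1, v = 0 ↦ 1
u = 1, v = 1/2 ↦ 1
u = 1, v = 1 ↦ 1
Every assignment gives a value ≥ 1.

Yes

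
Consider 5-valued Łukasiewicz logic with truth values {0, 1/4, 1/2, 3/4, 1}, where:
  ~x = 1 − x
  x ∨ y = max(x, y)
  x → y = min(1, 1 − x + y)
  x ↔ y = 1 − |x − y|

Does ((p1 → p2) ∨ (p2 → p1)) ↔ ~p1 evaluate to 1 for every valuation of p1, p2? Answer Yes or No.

No

Counterexample: take p1 = 1/4, p2 = 0.
p1 → p2 = 1/4 → 0 = 3/4
p2 → p1 = 0 → 1/4 = 1
(p1 → p2) ∨ (p2 → p1) = 3/4 ∨ 1 = 1
~p1 = ~1/4 = 3/4
((p1 → p2) ∨ (p2 → p1)) ↔ ~p1 = 1 ↔ 3/4 = 3/4
This gives 3/4 ≠ 1.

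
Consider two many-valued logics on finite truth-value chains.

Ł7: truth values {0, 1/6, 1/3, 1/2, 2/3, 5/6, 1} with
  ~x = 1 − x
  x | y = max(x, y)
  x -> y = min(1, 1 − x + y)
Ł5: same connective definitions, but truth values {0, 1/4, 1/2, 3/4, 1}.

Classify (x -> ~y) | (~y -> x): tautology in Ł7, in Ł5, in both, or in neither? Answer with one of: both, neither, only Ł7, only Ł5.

In Ł7: every assignment gives 1 — tautology.
In Ł5: every assignment gives 1 — tautology.

both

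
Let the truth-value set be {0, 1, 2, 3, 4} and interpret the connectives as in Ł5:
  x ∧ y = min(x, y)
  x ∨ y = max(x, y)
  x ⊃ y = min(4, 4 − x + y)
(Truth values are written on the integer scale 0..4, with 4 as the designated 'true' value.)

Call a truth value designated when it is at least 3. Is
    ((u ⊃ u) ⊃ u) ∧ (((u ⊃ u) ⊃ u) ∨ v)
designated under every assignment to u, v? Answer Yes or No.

Counterexample: take u = 0, v = 0.
u ⊃ u = 0 ⊃ 0 = 4
(u ⊃ u) ⊃ u = 4 ⊃ 0 = 0
((u ⊃ u) ⊃ u) ∨ v = 0 ∨ 0 = 0
((u ⊃ u) ⊃ u) ∧ (((u ⊃ u) ⊃ u) ∨ v) = 0 ∧ 0 = 0
This gives 0, which is below 3.

No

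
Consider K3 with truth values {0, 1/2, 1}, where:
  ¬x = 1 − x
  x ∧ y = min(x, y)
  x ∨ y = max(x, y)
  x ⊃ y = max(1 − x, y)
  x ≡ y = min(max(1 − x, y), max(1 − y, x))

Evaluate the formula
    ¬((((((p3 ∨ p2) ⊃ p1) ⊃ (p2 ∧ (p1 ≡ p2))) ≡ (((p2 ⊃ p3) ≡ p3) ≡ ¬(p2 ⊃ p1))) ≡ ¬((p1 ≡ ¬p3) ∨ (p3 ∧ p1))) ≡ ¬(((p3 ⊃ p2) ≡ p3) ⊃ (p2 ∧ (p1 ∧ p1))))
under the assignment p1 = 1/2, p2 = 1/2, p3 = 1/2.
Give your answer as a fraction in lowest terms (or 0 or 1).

p3 ∨ p2 = 1/2 ∨ 1/2 = 1/2
(p3 ∨ p2) ⊃ p1 = 1/2 ⊃ 1/2 = 1/2
p1 ≡ p2 = 1/2 ≡ 1/2 = 1/2
p2 ∧ (p1 ≡ p2) = 1/2 ∧ 1/2 = 1/2
((p3 ∨ p2) ⊃ p1) ⊃ (p2 ∧ (p1 ≡ p2)) = 1/2 ⊃ 1/2 = 1/2
p2 ⊃ p3 = 1/2 ⊃ 1/2 = 1/2
(p2 ⊃ p3) ≡ p3 = 1/2 ≡ 1/2 = 1/2
p2 ⊃ p1 = 1/2 ⊃ 1/2 = 1/2
¬(p2 ⊃ p1) = ¬1/2 = 1/2
((p2 ⊃ p3) ≡ p3) ≡ ¬(p2 ⊃ p1) = 1/2 ≡ 1/2 = 1/2
(((p3 ∨ p2) ⊃ p1) ⊃ (p2 ∧ (p1 ≡ p2))) ≡ (((p2 ⊃ p3) ≡ p3) ≡ ¬(p2 ⊃ p1)) = 1/2 ≡ 1/2 = 1/2
¬p3 = ¬1/2 = 1/2
p1 ≡ ¬p3 = 1/2 ≡ 1/2 = 1/2
p3 ∧ p1 = 1/2 ∧ 1/2 = 1/2
(p1 ≡ ¬p3) ∨ (p3 ∧ p1) = 1/2 ∨ 1/2 = 1/2
¬((p1 ≡ ¬p3) ∨ (p3 ∧ p1)) = ¬1/2 = 1/2
((((p3 ∨ p2) ⊃ p1) ⊃ (p2 ∧ (p1 ≡ p2))) ≡ (((p2 ⊃ p3) ≡ p3) ≡ ¬(p2 ⊃ p1))) ≡ ¬((p1 ≡ ¬p3) ∨ (p3 ∧ p1)) = 1/2 ≡ 1/2 = 1/2
p3 ⊃ p2 = 1/2 ⊃ 1/2 = 1/2
(p3 ⊃ p2) ≡ p3 = 1/2 ≡ 1/2 = 1/2
p1 ∧ p1 = 1/2 ∧ 1/2 = 1/2
p2 ∧ (p1 ∧ p1) = 1/2 ∧ 1/2 = 1/2
((p3 ⊃ p2) ≡ p3) ⊃ (p2 ∧ (p1 ∧ p1)) = 1/2 ⊃ 1/2 = 1/2
¬(((p3 ⊃ p2) ≡ p3) ⊃ (p2 ∧ (p1 ∧ p1))) = ¬1/2 = 1/2
(((((p3 ∨ p2) ⊃ p1) ⊃ (p2 ∧ (p1 ≡ p2))) ≡ (((p2 ⊃ p3) ≡ p3) ≡ ¬(p2 ⊃ p1))) ≡ ¬((p1 ≡ ¬p3) ∨ (p3 ∧ p1))) ≡ ¬(((p3 ⊃ p2) ≡ p3) ⊃ (p2 ∧ (p1 ∧ p1))) = 1/2 ≡ 1/2 = 1/2
¬((((((p3 ∨ p2) ⊃ p1) ⊃ (p2 ∧ (p1 ≡ p2))) ≡ (((p2 ⊃ p3) ≡ p3) ≡ ¬(p2 ⊃ p1))) ≡ ¬((p1 ≡ ¬p3) ∨ (p3 ∧ p1))) ≡ ¬(((p3 ⊃ p2) ≡ p3) ⊃ (p2 ∧ (p1 ∧ p1)))) = ¬1/2 = 1/2

1/2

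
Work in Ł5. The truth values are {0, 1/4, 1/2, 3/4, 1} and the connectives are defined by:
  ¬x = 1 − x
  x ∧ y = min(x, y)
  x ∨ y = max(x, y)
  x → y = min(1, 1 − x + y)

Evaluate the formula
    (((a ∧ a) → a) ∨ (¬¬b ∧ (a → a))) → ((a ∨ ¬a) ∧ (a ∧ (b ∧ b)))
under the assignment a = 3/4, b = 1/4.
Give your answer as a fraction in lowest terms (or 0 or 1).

1/4

a ∧ a = 3/4 ∧ 3/4 = 3/4
(a ∧ a) → a = 3/4 → 3/4 = 1
¬b = ¬1/4 = 3/4
¬¬b = ¬3/4 = 1/4
a → a = 3/4 → 3/4 = 1
¬¬b ∧ (a → a) = 1/4 ∧ 1 = 1/4
((a ∧ a) → a) ∨ (¬¬b ∧ (a → a)) = 1 ∨ 1/4 = 1
¬a = ¬3/4 = 1/4
a ∨ ¬a = 3/4 ∨ 1/4 = 3/4
b ∧ b = 1/4 ∧ 1/4 = 1/4
a ∧ (b ∧ b) = 3/4 ∧ 1/4 = 1/4
(a ∨ ¬a) ∧ (a ∧ (b ∧ b)) = 3/4 ∧ 1/4 = 1/4
(((a ∧ a) → a) ∨ (¬¬b ∧ (a → a))) → ((a ∨ ¬a) ∧ (a ∧ (b ∧ b))) = 1 → 1/4 = 1/4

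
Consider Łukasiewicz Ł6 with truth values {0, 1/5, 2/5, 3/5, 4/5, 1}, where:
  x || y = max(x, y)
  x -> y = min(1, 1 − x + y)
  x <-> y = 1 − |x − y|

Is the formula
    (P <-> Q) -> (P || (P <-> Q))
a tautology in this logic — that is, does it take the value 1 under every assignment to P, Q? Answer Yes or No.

At P = 1, Q = 2/5, for instance:
P <-> Q = 1 <-> 2/5 = 2/5
P || (P <-> Q) = 1 || 2/5 = 1
(P <-> Q) -> (P || (P <-> Q)) = 2/5 -> 1 = 1
and checking the remaining 35 assignments likewise gives ≥ 1 in every case.

Yes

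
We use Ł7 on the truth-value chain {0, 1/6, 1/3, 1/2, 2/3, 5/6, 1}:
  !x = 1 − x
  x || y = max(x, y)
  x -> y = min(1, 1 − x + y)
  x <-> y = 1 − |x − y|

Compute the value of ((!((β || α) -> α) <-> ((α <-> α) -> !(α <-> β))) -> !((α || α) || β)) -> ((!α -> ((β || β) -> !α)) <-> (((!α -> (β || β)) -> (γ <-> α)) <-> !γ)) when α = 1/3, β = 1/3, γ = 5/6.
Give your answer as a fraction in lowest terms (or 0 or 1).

2/3

β || α = 1/3 || 1/3 = 1/3
(β || α) -> α = 1/3 -> 1/3 = 1
!((β || α) -> α) = !1 = 0
α <-> α = 1/3 <-> 1/3 = 1
α <-> β = 1/3 <-> 1/3 = 1
!(α <-> β) = !1 = 0
(α <-> α) -> !(α <-> β) = 1 -> 0 = 0
!((β || α) -> α) <-> ((α <-> α) -> !(α <-> β)) = 0 <-> 0 = 1
α || α = 1/3 || 1/3 = 1/3
(α || α) || β = 1/3 || 1/3 = 1/3
!((α || α) || β) = !1/3 = 2/3
(!((β || α) -> α) <-> ((α <-> α) -> !(α <-> β))) -> !((α || α) || β) = 1 -> 2/3 = 2/3
!α = !1/3 = 2/3
β || β = 1/3 || 1/3 = 1/3
!α = !1/3 = 2/3
(β || β) -> !α = 1/3 -> 2/3 = 1
!α -> ((β || β) -> !α) = 2/3 -> 1 = 1
!α = !1/3 = 2/3
β || β = 1/3 || 1/3 = 1/3
!α -> (β || β) = 2/3 -> 1/3 = 2/3
γ <-> α = 5/6 <-> 1/3 = 1/2
(!α -> (β || β)) -> (γ <-> α) = 2/3 -> 1/2 = 5/6
!γ = !5/6 = 1/6
((!α -> (β || β)) -> (γ <-> α)) <-> !γ = 5/6 <-> 1/6 = 1/3
(!α -> ((β || β) -> !α)) <-> (((!α -> (β || β)) -> (γ <-> α)) <-> !γ) = 1 <-> 1/3 = 1/3
((!((β || α) -> α) <-> ((α <-> α) -> !(α <-> β))) -> !((α || α) || β)) -> ((!α -> ((β || β) -> !α)) <-> (((!α -> (β || β)) -> (γ <-> α)) <-> !γ)) = 2/3 -> 1/3 = 2/3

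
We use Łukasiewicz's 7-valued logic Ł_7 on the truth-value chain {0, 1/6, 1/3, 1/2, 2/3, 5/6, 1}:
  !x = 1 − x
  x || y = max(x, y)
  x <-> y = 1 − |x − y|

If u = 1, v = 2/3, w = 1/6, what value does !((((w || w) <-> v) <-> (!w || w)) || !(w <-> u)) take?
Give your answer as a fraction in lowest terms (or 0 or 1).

1/6

w || w = 1/6 || 1/6 = 1/6
(w || w) <-> v = 1/6 <-> 2/3 = 1/2
!w = !1/6 = 5/6
!w || w = 5/6 || 1/6 = 5/6
((w || w) <-> v) <-> (!w || w) = 1/2 <-> 5/6 = 2/3
w <-> u = 1/6 <-> 1 = 1/6
!(w <-> u) = !1/6 = 5/6
(((w || w) <-> v) <-> (!w || w)) || !(w <-> u) = 2/3 || 5/6 = 5/6
!((((w || w) <-> v) <-> (!w || w)) || !(w <-> u)) = !5/6 = 1/6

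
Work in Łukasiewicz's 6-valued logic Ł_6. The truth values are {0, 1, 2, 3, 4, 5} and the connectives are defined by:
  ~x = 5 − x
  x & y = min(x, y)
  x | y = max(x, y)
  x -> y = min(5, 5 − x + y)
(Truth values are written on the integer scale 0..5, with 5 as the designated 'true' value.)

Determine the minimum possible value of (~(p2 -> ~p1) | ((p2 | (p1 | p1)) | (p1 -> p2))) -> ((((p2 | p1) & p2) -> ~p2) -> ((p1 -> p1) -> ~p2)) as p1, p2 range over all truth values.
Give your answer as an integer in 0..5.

Take p1 = 0, p2 = 2:
~p1 = ~0 = 5
p2 -> ~p1 = 2 -> 5 = 5
~(p2 -> ~p1) = ~5 = 0
p1 | p1 = 0 | 0 = 0
p2 | (p1 | p1) = 2 | 0 = 2
p1 -> p2 = 0 -> 2 = 5
(p2 | (p1 | p1)) | (p1 -> p2) = 2 | 5 = 5
~(p2 -> ~p1) | ((p2 | (p1 | p1)) | (p1 -> p2)) = 0 | 5 = 5
p2 | p1 = 2 | 0 = 2
(p2 | p1) & p2 = 2 & 2 = 2
~p2 = ~2 = 3
((p2 | p1) & p2) -> ~p2 = 2 -> 3 = 5
p1 -> p1 = 0 -> 0 = 5
~p2 = ~2 = 3
(p1 -> p1) -> ~p2 = 5 -> 3 = 3
(((p2 | p1) & p2) -> ~p2) -> ((p1 -> p1) -> ~p2) = 5 -> 3 = 3
(~(p2 -> ~p1) | ((p2 | (p1 | p1)) | (p1 -> p2))) -> ((((p2 | p1) & p2) -> ~p2) -> ((p1 -> p1) -> ~p2)) = 5 -> 3 = 3
No assignment yields a value below 3, so this is the minimum.

3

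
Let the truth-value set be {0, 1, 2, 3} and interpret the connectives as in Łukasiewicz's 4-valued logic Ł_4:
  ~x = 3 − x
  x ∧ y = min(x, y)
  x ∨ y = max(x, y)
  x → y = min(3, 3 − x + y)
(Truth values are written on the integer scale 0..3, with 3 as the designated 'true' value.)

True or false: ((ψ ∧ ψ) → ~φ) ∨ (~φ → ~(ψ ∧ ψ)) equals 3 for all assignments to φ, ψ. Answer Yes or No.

No

Counterexample: take φ = 1, ψ = 3.
ψ ∧ ψ = 3 ∧ 3 = 3
~φ = ~1 = 2
(ψ ∧ ψ) → ~φ = 3 → 2 = 2
~φ = ~1 = 2
ψ ∧ ψ = 3 ∧ 3 = 3
~(ψ ∧ ψ) = ~3 = 0
~φ → ~(ψ ∧ ψ) = 2 → 0 = 1
((ψ ∧ ψ) → ~φ) ∨ (~φ → ~(ψ ∧ ψ)) = 2 ∨ 1 = 2
This gives 2 ≠ 3.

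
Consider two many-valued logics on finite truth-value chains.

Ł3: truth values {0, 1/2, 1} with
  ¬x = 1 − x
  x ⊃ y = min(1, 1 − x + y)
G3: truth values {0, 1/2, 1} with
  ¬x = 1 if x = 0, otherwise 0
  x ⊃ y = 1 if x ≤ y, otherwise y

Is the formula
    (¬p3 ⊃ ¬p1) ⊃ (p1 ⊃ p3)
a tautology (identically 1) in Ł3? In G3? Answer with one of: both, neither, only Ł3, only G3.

only Ł3

In Ł3: every assignment gives 1 — tautology.
In G3: at p1 = 1, p3 = 1/2 the value is 1/2 — not a tautology.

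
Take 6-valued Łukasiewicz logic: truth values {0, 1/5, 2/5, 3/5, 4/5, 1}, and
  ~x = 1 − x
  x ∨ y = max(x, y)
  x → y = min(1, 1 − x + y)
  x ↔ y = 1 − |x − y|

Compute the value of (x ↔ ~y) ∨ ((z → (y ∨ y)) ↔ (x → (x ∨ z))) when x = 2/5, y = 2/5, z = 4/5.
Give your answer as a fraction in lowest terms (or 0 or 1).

~y = ~2/5 = 3/5
x ↔ ~y = 2/5 ↔ 3/5 = 4/5
y ∨ y = 2/5 ∨ 2/5 = 2/5
z → (y ∨ y) = 4/5 → 2/5 = 3/5
x ∨ z = 2/5 ∨ 4/5 = 4/5
x → (x ∨ z) = 2/5 → 4/5 = 1
(z → (y ∨ y)) ↔ (x → (x ∨ z)) = 3/5 ↔ 1 = 3/5
(x ↔ ~y) ∨ ((z → (y ∨ y)) ↔ (x → (x ∨ z))) = 4/5 ∨ 3/5 = 4/5

4/5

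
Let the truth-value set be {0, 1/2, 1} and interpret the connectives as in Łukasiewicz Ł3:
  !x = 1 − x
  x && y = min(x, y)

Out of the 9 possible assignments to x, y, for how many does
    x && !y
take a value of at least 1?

x = 0, y = 0 ↦ 0  <
x = 0, y = 1/2 ↦ 0  <
x = 0, y = 1 ↦ 0  <
x = 1/2, y = 0 ↦ 1/2  <
x = 1/2, y = 1/2 ↦ 1/2  <
x = 1/2, y = 1 ↦ 0  <
x = 1, y = 0 ↦ 1  ≥
x = 1, y = 1/2 ↦ 1/2  <
x = 1, y = 1 ↦ 0  <
So 1 of the 9 assignments meets the threshold.

1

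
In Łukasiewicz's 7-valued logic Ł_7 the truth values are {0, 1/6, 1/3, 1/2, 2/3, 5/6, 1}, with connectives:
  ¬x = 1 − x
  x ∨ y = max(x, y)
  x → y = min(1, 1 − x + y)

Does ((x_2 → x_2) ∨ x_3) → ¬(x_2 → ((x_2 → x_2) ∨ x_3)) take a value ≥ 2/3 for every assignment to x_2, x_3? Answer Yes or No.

Counterexample: take x_2 = 0, x_3 = 0.
x_2 → x_2 = 0 → 0 = 1
(x_2 → x_2) ∨ x_3 = 1 ∨ 0 = 1
x_2 → ((x_2 → x_2) ∨ x_3) = 0 → 1 = 1
¬(x_2 → ((x_2 → x_2) ∨ x_3)) = ¬1 = 0
((x_2 → x_2) ∨ x_3) → ¬(x_2 → ((x_2 → x_2) ∨ x_3)) = 1 → 0 = 0
This gives 0, which is below 2/3.

No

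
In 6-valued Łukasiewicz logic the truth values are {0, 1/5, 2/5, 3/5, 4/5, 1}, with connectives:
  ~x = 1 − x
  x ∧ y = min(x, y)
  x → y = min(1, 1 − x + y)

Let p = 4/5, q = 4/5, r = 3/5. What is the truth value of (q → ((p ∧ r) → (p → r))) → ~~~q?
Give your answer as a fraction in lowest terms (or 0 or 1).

1/5

p ∧ r = 4/5 ∧ 3/5 = 3/5
p → r = 4/5 → 3/5 = 4/5
(p ∧ r) → (p → r) = 3/5 → 4/5 = 1
q → ((p ∧ r) → (p → r)) = 4/5 → 1 = 1
~q = ~4/5 = 1/5
~~q = ~1/5 = 4/5
~~~q = ~4/5 = 1/5
(q → ((p ∧ r) → (p → r))) → ~~~q = 1 → 1/5 = 1/5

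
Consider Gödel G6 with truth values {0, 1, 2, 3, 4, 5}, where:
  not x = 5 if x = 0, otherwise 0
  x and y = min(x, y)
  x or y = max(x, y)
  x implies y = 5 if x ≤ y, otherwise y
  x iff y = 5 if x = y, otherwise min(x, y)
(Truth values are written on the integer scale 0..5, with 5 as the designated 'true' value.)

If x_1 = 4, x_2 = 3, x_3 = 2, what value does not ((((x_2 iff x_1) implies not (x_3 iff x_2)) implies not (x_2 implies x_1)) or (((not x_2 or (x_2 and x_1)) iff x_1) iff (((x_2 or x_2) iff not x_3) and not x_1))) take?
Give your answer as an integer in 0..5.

x_2 iff x_1 = 3 iff 4 = 3
x_3 iff x_2 = 2 iff 3 = 2
not (x_3 iff x_2) = not 2 = 0
(x_2 iff x_1) implies not (x_3 iff x_2) = 3 implies 0 = 0
x_2 implies x_1 = 3 implies 4 = 5
not (x_2 implies x_1) = not 5 = 0
((x_2 iff x_1) implies not (x_3 iff x_2)) implies not (x_2 implies x_1) = 0 implies 0 = 5
not x_2 = not 3 = 0
x_2 and x_1 = 3 and 4 = 3
not x_2 or (x_2 and x_1) = 0 or 3 = 3
(not x_2 or (x_2 and x_1)) iff x_1 = 3 iff 4 = 3
x_2 or x_2 = 3 or 3 = 3
not x_3 = not 2 = 0
(x_2 or x_2) iff not x_3 = 3 iff 0 = 0
not x_1 = not 4 = 0
((x_2 or x_2) iff not x_3) and not x_1 = 0 and 0 = 0
((not x_2 or (x_2 and x_1)) iff x_1) iff (((x_2 or x_2) iff not x_3) and not x_1) = 3 iff 0 = 0
(((x_2 iff x_1) implies not (x_3 iff x_2)) implies not (x_2 implies x_1)) or (((not x_2 or (x_2 and x_1)) iff x_1) iff (((x_2 or x_2) iff not x_3) and not x_1)) = 5 or 0 = 5
not ((((x_2 iff x_1) implies not (x_3 iff x_2)) implies not (x_2 implies x_1)) or (((not x_2 or (x_2 and x_1)) iff x_1) iff (((x_2 or x_2) iff not x_3) and not x_1))) = not 5 = 0

0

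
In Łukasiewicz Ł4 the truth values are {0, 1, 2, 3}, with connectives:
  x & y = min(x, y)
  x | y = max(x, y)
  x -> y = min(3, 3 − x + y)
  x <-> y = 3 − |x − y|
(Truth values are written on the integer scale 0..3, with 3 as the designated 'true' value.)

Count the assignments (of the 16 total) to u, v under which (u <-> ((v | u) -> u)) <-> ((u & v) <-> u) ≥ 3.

5

u = 0, v = 0 ↦ 0  <
u = 0, v = 1 ↦ 1  <
u = 0, v = 2 ↦ 2  <
u = 0, v = 3 ↦ 3  ≥
u = 1, v = 0 ↦ 2  <
u = 1, v = 1 ↦ 1  <
u = 1, v = 2 ↦ 2  <
u = 1, v = 3 ↦ 3  ≥
u = 2, v = 0 ↦ 2  <
u = 2, v = 1 ↦ 3  ≥
u = 2, v = 2 ↦ 2  <
u = 2, v = 3 ↦ 3  ≥
u = 3, v = 0 ↦ 0  <
u = 3, v = 1 ↦ 1  <
u = 3, v = 2 ↦ 2  <
u = 3, v = 3 ↦ 3  ≥
So 5 of the 16 assignments meet the threshold.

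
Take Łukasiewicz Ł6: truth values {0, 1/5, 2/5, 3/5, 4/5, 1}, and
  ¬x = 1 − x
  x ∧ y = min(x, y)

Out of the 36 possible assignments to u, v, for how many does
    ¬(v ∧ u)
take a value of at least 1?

value 1: 11 assignments (counts)
value 4/5: 9 assignments
value 3/5: 7 assignments
value 2/5: 5 assignments
value 1/5: 3 assignments
value 0: 1 assignment
So 11 of the 36 assignments meet the threshold.

11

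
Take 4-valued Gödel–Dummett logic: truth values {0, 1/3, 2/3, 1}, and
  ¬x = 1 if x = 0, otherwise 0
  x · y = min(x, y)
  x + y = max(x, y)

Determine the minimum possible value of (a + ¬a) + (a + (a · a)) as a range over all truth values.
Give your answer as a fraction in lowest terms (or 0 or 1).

1/3

Take a = 1/3:
¬a = ¬1/3 = 0
a + ¬a = 1/3 + 0 = 1/3
a · a = 1/3 · 1/3 = 1/3
a + (a · a) = 1/3 + 1/3 = 1/3
(a + ¬a) + (a + (a · a)) = 1/3 + 1/3 = 1/3
No assignment yields a value below 1/3, so this is the minimum.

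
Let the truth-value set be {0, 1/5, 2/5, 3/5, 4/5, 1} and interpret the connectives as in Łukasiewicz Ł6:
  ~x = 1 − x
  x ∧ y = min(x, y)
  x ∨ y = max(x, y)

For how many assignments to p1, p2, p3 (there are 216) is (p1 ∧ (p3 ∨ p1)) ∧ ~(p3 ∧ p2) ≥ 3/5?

value 1: 11 assignments (counts)
value 4/5: 29 assignments (counts)
value 3/5: 41 assignments (counts)
value 2/5: 47 assignments
value 1/5: 47 assignments
value 0: 41 assignments
So 81 of the 216 assignments meet the threshold.

81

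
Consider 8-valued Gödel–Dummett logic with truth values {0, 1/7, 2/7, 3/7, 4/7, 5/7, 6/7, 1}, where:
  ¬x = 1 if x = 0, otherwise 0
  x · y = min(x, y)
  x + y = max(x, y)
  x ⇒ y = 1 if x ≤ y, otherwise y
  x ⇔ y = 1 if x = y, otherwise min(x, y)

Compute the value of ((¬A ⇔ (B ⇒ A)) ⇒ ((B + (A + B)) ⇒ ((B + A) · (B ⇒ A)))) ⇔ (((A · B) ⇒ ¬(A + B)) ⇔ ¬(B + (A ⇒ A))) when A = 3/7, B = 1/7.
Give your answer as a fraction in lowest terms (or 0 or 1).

1

¬A = ¬3/7 = 0
B ⇒ A = 1/7 ⇒ 3/7 = 1
¬A ⇔ (B ⇒ A) = 0 ⇔ 1 = 0
A + B = 3/7 + 1/7 = 3/7
B + (A + B) = 1/7 + 3/7 = 3/7
B + A = 1/7 + 3/7 = 3/7
B ⇒ A = 1/7 ⇒ 3/7 = 1
(B + A) · (B ⇒ A) = 3/7 · 1 = 3/7
(B + (A + B)) ⇒ ((B + A) · (B ⇒ A)) = 3/7 ⇒ 3/7 = 1
(¬A ⇔ (B ⇒ A)) ⇒ ((B + (A + B)) ⇒ ((B + A) · (B ⇒ A))) = 0 ⇒ 1 = 1
A · B = 3/7 · 1/7 = 1/7
A + B = 3/7 + 1/7 = 3/7
¬(A + B) = ¬3/7 = 0
(A · B) ⇒ ¬(A + B) = 1/7 ⇒ 0 = 0
A ⇒ A = 3/7 ⇒ 3/7 = 1
B + (A ⇒ A) = 1/7 + 1 = 1
¬(B + (A ⇒ A)) = ¬1 = 0
((A · B) ⇒ ¬(A + B)) ⇔ ¬(B + (A ⇒ A)) = 0 ⇔ 0 = 1
((¬A ⇔ (B ⇒ A)) ⇒ ((B + (A + B)) ⇒ ((B + A) · (B ⇒ A)))) ⇔ (((A · B) ⇒ ¬(A + B)) ⇔ ¬(B + (A ⇒ A))) = 1 ⇔ 1 = 1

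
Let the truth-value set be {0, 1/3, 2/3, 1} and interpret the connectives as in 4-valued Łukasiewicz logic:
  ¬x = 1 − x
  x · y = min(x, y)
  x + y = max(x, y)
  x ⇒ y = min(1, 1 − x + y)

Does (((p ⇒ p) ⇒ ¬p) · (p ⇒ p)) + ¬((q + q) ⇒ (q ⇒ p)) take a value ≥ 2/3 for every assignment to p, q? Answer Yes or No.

Counterexample: take p = 2/3, q = 0.
p ⇒ p = 2/3 ⇒ 2/3 = 1
¬p = ¬2/3 = 1/3
(p ⇒ p) ⇒ ¬p = 1 ⇒ 1/3 = 1/3
p ⇒ p = 2/3 ⇒ 2/3 = 1
((p ⇒ p) ⇒ ¬p) · (p ⇒ p) = 1/3 · 1 = 1/3
q + q = 0 + 0 = 0
q ⇒ p = 0 ⇒ 2/3 = 1
(q + q) ⇒ (q ⇒ p) = 0 ⇒ 1 = 1
¬((q + q) ⇒ (q ⇒ p)) = ¬1 = 0
(((p ⇒ p) ⇒ ¬p) · (p ⇒ p)) + ¬((q + q) ⇒ (q ⇒ p)) = 1/3 + 0 = 1/3
This gives 1/3, which is below 2/3.

No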